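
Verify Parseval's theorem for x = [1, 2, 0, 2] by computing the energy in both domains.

Time domain:
Σ|x[n]|² = |1|² + |2|² + |0|² + |2|² = 9.0000

Frequency domain:
(1/4)Σ|X[k]|² = (1/4)(|5|² + |1|² + |-3|² + |1|²) = (1/4)·36.0000 = 9.0000

Both sides agree, confirming Parseval's theorem.

Σ|x[n]|² = (1/N)Σ|X[k]|² = 9.0000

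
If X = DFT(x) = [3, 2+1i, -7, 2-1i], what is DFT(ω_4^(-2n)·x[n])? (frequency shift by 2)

Modulation property: DFT(ω_4^(-2n)·x[n]) = X[(k-2) mod 4], so circularly shift X by 2 positions.

X[k-2] = [-7, 2-1i, 3, 2+1i]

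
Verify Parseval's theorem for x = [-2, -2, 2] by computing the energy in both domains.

Time domain:
Σ|x[n]|² = |-2|² + |-2|² + |2|² = 12.0000

Frequency domain:
(1/3)Σ|X[k]|² = (1/3)(|-2|² + |-2.0000+3.4641i|² + |-2.0000-3.4641i|²) = (1/3)·36.0000 = 12.0000

Both sides agree, confirming Parseval's theorem.

Σ|x[n]|² = (1/N)Σ|X[k]|² = 12.0000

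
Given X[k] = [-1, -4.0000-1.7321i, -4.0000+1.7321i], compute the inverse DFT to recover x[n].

x[n] = (1/3) Σ(k=0 to 2) X[k] · e^(2πikn/3)

Computing each x[n]:
x[0] = -3
x[1] = 2
x[2] = 0

x = [-3, 2, 0]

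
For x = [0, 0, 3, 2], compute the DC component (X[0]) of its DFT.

X[0] = Σ(n=0 to 3) x[n] · ω_4^0 = Σ x[n]
= (0) + (0) + (3) + (2)

X[0] = 5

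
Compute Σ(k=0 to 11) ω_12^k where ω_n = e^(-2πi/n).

Sum of all nth roots of unity equals 0 for n > 1 (geometric series with r ≠ 1).

0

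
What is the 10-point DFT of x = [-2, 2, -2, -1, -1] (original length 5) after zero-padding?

Original 5-point DFT: [-4, 0.7361-2.2654i, -3.7361-2.7144i, -3.7361+2.7144i, 0.7361+2.2654i]
Zero-padded 10-point DFT provides frequency interpolation.

DFT_10([x, 0, ...]) = [-4, 0.1180+2.2654i, 0.7361-2.2654i, -2.1180-2.7144i, -3.7361-2.7144i, -6, -3.7361+2.7144i, -2.1180+2.7144i, 0.7361+2.2654i, 0.1180-2.2654i]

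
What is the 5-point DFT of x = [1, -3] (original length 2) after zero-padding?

Original 2-point DFT: [-2, 4]
Zero-padded 5-point DFT provides frequency interpolation.

DFT_5([x, 0, ...]) = [-2, 0.0729+2.8532i, 3.4271+1.7634i, 3.4271-1.7634i, 0.0729-2.8532i]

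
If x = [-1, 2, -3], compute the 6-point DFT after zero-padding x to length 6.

Original 3-point DFT: [-2, -0.5000-4.3301i, -0.5000+4.3301i]
Zero-padded 6-point DFT provides frequency interpolation.

DFT_6([x, 0, ...]) = [-2, 1.5000+0.8660i, -0.5000-4.3301i, -6, -0.5000+4.3301i, 1.5000-0.8660i]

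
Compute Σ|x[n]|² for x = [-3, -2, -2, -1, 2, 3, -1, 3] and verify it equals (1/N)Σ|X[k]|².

Time domain:
Σ|x[n]|² = |-3|² + |-2|² + |-2|² + |-1|² + |2|² + |3|² + |-1|² + |3|² = 41.0000

Frequency domain:
(1/8)Σ|X[k]|² = (1/8)(|-1|² + |-5.7071+7.3640i|² + |2+1i|² + |-4.2929+5.3640i|² + |-7|² + |-4.2929-5.3640i|² + |2-1i|² + |-5.7071-7.3640i|²) = (1/8)·328.0000 = 41.0000

Both sides agree, confirming Parseval's theorem.

Σ|x[n]|² = (1/N)Σ|X[k]|² = 41.0000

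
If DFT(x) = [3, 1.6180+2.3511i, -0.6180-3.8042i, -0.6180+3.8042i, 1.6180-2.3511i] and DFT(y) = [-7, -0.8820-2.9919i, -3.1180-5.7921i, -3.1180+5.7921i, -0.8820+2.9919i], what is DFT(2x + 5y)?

By linearity: DFT(2x + 5y) = 2·DFT(x) + 5·DFT(y)
= 2·[3, 1.6180+2.3511i, -0.6180-3.8042i, -0.6180+3.8042i, 1.6180-2.3511i] + 5·[-7, -0.8820-2.9919i, -3.1180-5.7921i, -3.1180+5.7921i, -0.8820+2.9919i]

Computing element-wise:
Z[0] = 2·(3) + 5·(-7) = -29
Z[1] = 2·(1.6180+2.3511i) + 5·(-0.8820-2.9919i) = -1.1740-10.2573i
Z[2] = 2·(-0.6180-3.8042i) + 5·(-3.1180-5.7921i) = -16.8260-36.5689i
Z[3] = 2·(-0.6180+3.8042i) + 5·(-3.1180+5.7921i) = -16.8260+36.5689i
Z[4] = 2·(1.6180-2.3511i) + 5·(-0.8820+2.9919i) = -1.1740+10.2573i

DFT(2x + 5y) = 2·X + 5·Y = [-29, -1.1740-10.2573i, -16.8260-36.5689i, -16.8260+36.5689i, -1.1740+10.2573i]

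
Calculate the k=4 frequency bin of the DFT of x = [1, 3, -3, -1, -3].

X[4] = Σ(n=0 to 4) x[n] · ω_5^(4n) where ω_5 = e^(-2πi/5)
= (1)·ω_5^0 + (3)·ω_5^4 + (-3)·ω_5^8 + (-1)·ω_5^12 + (-3)·ω_5^16

X[4] = 4.2361+4.5308i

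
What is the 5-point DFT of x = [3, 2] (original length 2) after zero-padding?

Original 2-point DFT: [5, 1]
Zero-padded 5-point DFT provides frequency interpolation.

DFT_5([x, 0, ...]) = [5, 3.6180-1.9021i, 1.3820-1.1756i, 1.3820+1.1756i, 3.6180+1.9021i]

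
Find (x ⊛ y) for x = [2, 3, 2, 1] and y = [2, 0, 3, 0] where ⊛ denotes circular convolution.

(x ⊛ y)[n] = Σ(m=0 to 3) x[m] · y[(n-m) mod 4]

Computing each output sample:
(x ⊛ y)[0] = 10
(x ⊛ y)[1] = 9
(x ⊛ y)[2] = 10
(x ⊛ y)[3] = 11

x ⊛ y = [10, 9, 10, 11]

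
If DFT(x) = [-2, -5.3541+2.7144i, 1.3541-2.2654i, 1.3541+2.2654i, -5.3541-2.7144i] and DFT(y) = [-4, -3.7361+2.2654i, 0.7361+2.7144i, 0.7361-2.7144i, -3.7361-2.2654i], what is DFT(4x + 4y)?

By linearity: DFT(4x + 4y) = 4·DFT(x) + 4·DFT(y)
= 4·[-2, -5.3541+2.7144i, 1.3541-2.2654i, 1.3541+2.2654i, -5.3541-2.7144i] + 4·[-4, -3.7361+2.2654i, 0.7361+2.7144i, 0.7361-2.7144i, -3.7361-2.2654i]

Computing element-wise:
Z[0] = 4·(-2) + 4·(-4) = -24
Z[1] = 4·(-5.3541+2.7144i) + 4·(-3.7361+2.2654i) = -36.3608+19.9192i
Z[2] = 4·(1.3541-2.2654i) + 4·(0.7361+2.7144i) = 8.3608+1.7960i
Z[3] = 4·(1.3541+2.2654i) + 4·(0.7361-2.7144i) = 8.3608-1.7960i
Z[4] = 4·(-5.3541-2.7144i) + 4·(-3.7361-2.2654i) = -36.3608-19.9192i

DFT(4x + 4y) = 4·X + 4·Y = [-24, -36.3608+19.9192i, 8.3608+1.7960i, 8.3608-1.7960i, -36.3608-19.9192i]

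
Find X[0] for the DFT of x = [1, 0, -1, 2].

X[0] = Σ(n=0 to 3) x[n] · ω_4^0 = Σ x[n]
= (1) + (0) + (-1) + (2)

X[0] = 2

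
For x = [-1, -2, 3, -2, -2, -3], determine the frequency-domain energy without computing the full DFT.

Parseval: Σ|x[n]|² = (1/N)Σ|X[k]|², so Σ|X[k]|² = N·Σ|x[n]|² = 6·31.0000

Σ|X[k]|² = N·Σ|x[n]|² = 6·31.0000 = 186.0000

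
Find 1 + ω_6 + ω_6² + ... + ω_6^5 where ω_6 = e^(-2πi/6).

Sum of all nth roots of unity equals 0 for n > 1 (geometric series with r ≠ 1).

0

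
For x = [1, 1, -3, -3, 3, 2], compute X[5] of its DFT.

X[5] = Σ(n=0 to 5) x[n] · ω_6^(5n) where ω_6 = e^(-2πi/6)
= (1)·ω_6^0 + (1)·ω_6^5 + (-3)·ω_6^10 + (-3)·ω_6^15 + (3)·ω_6^20 + (2)·ω_6^25

X[5] = 5.5000-6.0622i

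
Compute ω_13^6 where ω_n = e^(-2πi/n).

ω_13^6 = e^(-2πi·6/13)
= cos(-2π·6/13) + i·sin(-2π·6/13)
= cos(-12π/13) + i·sin(-12π/13)

ω_13^6 = cos(-12π/13) + i·sin(-12π/13) = -0.9709-0.2393i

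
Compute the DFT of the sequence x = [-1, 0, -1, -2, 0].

X[k] = Σ(n=0 to 4) x[n] · ω_5^(nk)
where ω_5 = e^(-2πi/5)

Computing each X[k]:
X[0] = -4
X[1] = 1.4271-0.5878i
X[2] = -1.9271+0.9511i
X[3] = -1.9271-0.9511i
X[4] = 1.4271+0.5878i

X = [-4, 1.4271-0.5878i, -1.9271+0.9511i, -1.9271-0.9511i, 1.4271+0.5878i]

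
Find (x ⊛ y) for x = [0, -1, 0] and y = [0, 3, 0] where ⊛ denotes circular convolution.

(x ⊛ y)[n] = Σ(m=0 to 2) x[m] · y[(n-m) mod 3]

Computing each output sample:
(x ⊛ y)[0] = 0
(x ⊛ y)[1] = 0
(x ⊛ y)[2] = -3

x ⊛ y = [0, 0, -3]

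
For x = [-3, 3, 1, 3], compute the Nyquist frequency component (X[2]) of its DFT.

X[2] = Σ(n=0 to 3) x[n] · ω_4^(2n) where ω_4 = e^(-2πi/4)
= (-3)·ω_4^0 + (3)·ω_4^2 + (1)·ω_4^4 + (3)·ω_4^6

X[2] = -8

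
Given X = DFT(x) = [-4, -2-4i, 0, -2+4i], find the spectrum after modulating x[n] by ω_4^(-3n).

Modulation property: DFT(ω_4^(-3n)·x[n]) = X[(k-3) mod 4], so circularly shift X by 3 positions.

X[k-3] = [-2-4i, 0, -2+4i, -4]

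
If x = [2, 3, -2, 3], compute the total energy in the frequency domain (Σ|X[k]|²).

Parseval: Σ|x[n]|² = (1/N)Σ|X[k]|², so Σ|X[k]|² = N·Σ|x[n]|² = 4·26.0000

Σ|X[k]|² = N·Σ|x[n]|² = 4·26.0000 = 104.0000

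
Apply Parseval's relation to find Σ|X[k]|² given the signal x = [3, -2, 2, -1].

Parseval: Σ|x[n]|² = (1/N)Σ|X[k]|², so Σ|X[k]|² = N·Σ|x[n]|² = 4·18.0000

Σ|X[k]|² = N·Σ|x[n]|² = 4·18.0000 = 72.0000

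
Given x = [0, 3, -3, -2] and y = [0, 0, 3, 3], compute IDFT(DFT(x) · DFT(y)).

(x ⊛ y)[n] = Σ(m=0 to 3) x[m] · y[(n-m) mod 4]

Computing each output sample:
(x ⊛ y)[0] = 0
(x ⊛ y)[1] = -15
(x ⊛ y)[2] = -6
(x ⊛ y)[3] = 9

x ⊛ y = [0, -15, -6, 9]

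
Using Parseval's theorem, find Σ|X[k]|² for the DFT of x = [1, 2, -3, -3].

Parseval: Σ|x[n]|² = (1/N)Σ|X[k]|², so Σ|X[k]|² = N·Σ|x[n]|² = 4·23.0000

Σ|X[k]|² = N·Σ|x[n]|² = 4·23.0000 = 92.0000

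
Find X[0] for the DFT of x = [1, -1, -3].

X[0] = Σ(n=0 to 2) x[n] · ω_3^0 = Σ x[n]
= (1) + (-1) + (-3)

X[0] = -3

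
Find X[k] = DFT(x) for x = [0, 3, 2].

X[k] = Σ(n=0 to 2) x[n] · ω_3^(nk)
where ω_3 = e^(-2πi/3)

Computing each X[k]:
X[0] = 5
X[1] = -2.5000-0.8660i
X[2] = -2.5000+0.8660i

X = [5, -2.5000-0.8660i, -2.5000+0.8660i]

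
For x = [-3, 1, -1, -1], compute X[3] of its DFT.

X[3] = Σ(n=0 to 3) x[n] · ω_4^(3n) where ω_4 = e^(-2πi/4)
= (-3)·ω_4^0 + (1)·ω_4^3 + (-1)·ω_4^6 + (-1)·ω_4^9

X[3] = -2+2i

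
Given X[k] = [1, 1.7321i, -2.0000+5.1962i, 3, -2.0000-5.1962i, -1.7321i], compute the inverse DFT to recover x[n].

x[n] = (1/6) Σ(k=0 to 5) X[k] · e^(2πikn/6)

Computing each x[n]:
x[0] = 0
x[1] = -2
x[2] = 2
x[3] = -1
x[4] = 0
x[5] = 2

x = [0, -2, 2, -1, 0, 2]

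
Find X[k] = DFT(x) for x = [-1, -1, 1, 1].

X[k] = Σ(n=0 to 3) x[n] · ω_4^(nk)
where ω_4 = e^(-2πi/4)

Computing each X[k]:
X[0] = 0
X[1] = -2+2i
X[2] = 0
X[3] = -2-2i

X = [0, -2+2i, 0, -2-2i]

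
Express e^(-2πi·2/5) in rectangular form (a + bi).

ω_5^2 = e^(-2πi·2/5)
= cos(-2π·2/5) + i·sin(-2π·2/5)
= cos(-4π/5) + i·sin(-4π/5)

ω_5^2 = cos(-4π/5) + i·sin(-4π/5) = -0.8090-0.5878i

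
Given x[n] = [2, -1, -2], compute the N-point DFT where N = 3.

X[k] = Σ(n=0 to 2) x[n] · ω_3^(nk)
where ω_3 = e^(-2πi/3)

Computing each X[k]:
X[0] = -1
X[1] = 3.5000-0.8660i
X[2] = 3.5000+0.8660i

X = [-1, 3.5000-0.8660i, 3.5000+0.8660i]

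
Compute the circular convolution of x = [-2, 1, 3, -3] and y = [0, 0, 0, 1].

(x ⊛ y)[n] = Σ(m=0 to 3) x[m] · y[(n-m) mod 4]

Computing each output sample:
(x ⊛ y)[0] = 1
(x ⊛ y)[1] = 3
(x ⊛ y)[2] = -3
(x ⊛ y)[3] = -2

x ⊛ y = [1, 3, -3, -2]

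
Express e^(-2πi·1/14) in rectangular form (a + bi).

ω_14^1 = e^(-2πi·1/14)
= cos(-2π·1/14) + i·sin(-2π·1/14)
= cos(-2π/14) + i·sin(-2π/14)

ω_14^1 = cos(-2π/14) + i·sin(-2π/14) = 0.9010-0.4339i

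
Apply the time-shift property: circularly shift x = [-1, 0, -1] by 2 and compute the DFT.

Time shift by 2: X_shifted[k] = ω_3^(2k) · X[k]
Shifted x = [0, -1, -1]

DFT(x[n-2]) = [-2, 1, 1]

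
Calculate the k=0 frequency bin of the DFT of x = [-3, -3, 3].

X[0] = Σ(n=0 to 2) x[n] · ω_3^0 = Σ x[n]
= (-3) + (-3) + (3)

X[0] = -3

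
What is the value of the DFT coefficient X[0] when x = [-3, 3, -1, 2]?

X[0] = Σ(n=0 to 3) x[n] · ω_4^0 = Σ x[n]
= (-3) + (3) + (-1) + (2)

X[0] = 1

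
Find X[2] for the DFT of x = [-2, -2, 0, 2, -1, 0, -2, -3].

X[2] = Σ(n=0 to 7) x[n] · ω_8^(2n) where ω_8 = e^(-2πi/8)
= (-2)·ω_8^0 + (-2)·ω_8^2 + (0)·ω_8^4 + (2)·ω_8^6 + (-1)·ω_8^8 + (0)·ω_8^10 + (-2)·ω_8^12 + (-3)·ω_8^14

X[2] = -1+1i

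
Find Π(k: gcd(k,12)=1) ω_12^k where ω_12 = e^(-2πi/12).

The primitive 12th roots of unity are ω_12^k for k coprime to 12: k ∈ {1, 5, 7, 11}
Their product equals the constant term of the cyclotomic polynomial Φ_12(x) up to sign.
For n ≥ 3, the product of all primitive nth roots of unity is 1. (For n=1 it is 1; for n=2 it is -1.)

1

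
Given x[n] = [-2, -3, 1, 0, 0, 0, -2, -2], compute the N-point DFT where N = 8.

X[k] = Σ(n=0 to 7) x[n] · ω_8^(nk)
where ω_8 = e^(-2πi/8)

Computing each X[k]:
X[0] = -8
X[1] = -5.5355-2.2929i
X[2] = -1+1i
X[3] = 1.5355+3.7071i
X[4] = 2
X[5] = 1.5355-3.7071i
X[6] = -1-1i
X[7] = -5.5355+2.2929i

X = [-8, -5.5355-2.2929i, -1+1i, 1.5355+3.7071i, 2, 1.5355-3.7071i, -1-1i, -5.5355+2.2929i]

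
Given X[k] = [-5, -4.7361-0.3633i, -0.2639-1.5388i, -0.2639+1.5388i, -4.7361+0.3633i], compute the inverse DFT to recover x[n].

x[n] = (1/5) Σ(k=0 to 4) X[k] · e^(2πikn/5)

Computing each x[n]:
x[0] = -3
x[1] = -1
x[2] = 0
x[3] = 1
x[4] = -2

x = [-3, -1, 0, 1, -2]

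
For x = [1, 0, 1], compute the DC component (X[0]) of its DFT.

X[0] = Σ(n=0 to 2) x[n] · ω_3^0 = Σ x[n]
= (1) + (0) + (1)

X[0] = 2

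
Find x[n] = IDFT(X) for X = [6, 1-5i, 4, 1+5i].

x[n] = (1/4) Σ(k=0 to 3) X[k] · e^(2πikn/4)

Computing each x[n]:
x[0] = 3
x[1] = 3
x[2] = 2
x[3] = -2

x = [3, 3, 2, -2]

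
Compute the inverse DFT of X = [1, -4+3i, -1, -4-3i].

x[n] = (1/4) Σ(k=0 to 3) X[k] · e^(2πikn/4)

Computing each x[n]:
x[0] = -2
x[1] = -1
x[2] = 2
x[3] = 2

x = [-2, -1, 2, 2]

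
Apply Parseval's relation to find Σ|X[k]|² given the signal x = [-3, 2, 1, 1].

Parseval: Σ|x[n]|² = (1/N)Σ|X[k]|², so Σ|X[k]|² = N·Σ|x[n]|² = 4·15.0000

Σ|X[k]|² = N·Σ|x[n]|² = 4·15.0000 = 60.0000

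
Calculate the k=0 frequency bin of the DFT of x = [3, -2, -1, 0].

X[0] = Σ(n=0 to 3) x[n] · ω_4^0 = Σ x[n]
= (3) + (-2) + (-1) + (0)

X[0] = 0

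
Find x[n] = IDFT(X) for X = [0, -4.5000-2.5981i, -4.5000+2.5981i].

x[n] = (1/3) Σ(k=0 to 2) X[k] · e^(2πikn/3)

Computing each x[n]:
x[0] = -3
x[1] = 3
x[2] = 0

x = [-3, 3, 0]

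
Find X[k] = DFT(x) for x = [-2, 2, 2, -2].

X[k] = Σ(n=0 to 3) x[n] · ω_4^(nk)
where ω_4 = e^(-2πi/4)

Computing each X[k]:
X[0] = 0
X[1] = -4-4i
X[2] = 0
X[3] = -4+4i

X = [0, -4-4i, 0, -4+4i]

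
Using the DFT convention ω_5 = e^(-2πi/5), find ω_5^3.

ω_5^3 = e^(-2πi·3/5)
= cos(-2π·3/5) + i·sin(-2π·3/5)
= cos(-6π/5) + i·sin(-6π/5)

ω_5^3 = cos(-6π/5) + i·sin(-6π/5) = -0.8090+0.5878i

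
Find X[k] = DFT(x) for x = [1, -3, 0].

X[k] = Σ(n=0 to 2) x[n] · ω_3^(nk)
where ω_3 = e^(-2πi/3)

Computing each X[k]:
X[0] = -2
X[1] = 2.5000+2.5981i
X[2] = 2.5000-2.5981i

X = [-2, 2.5000+2.5981i, 2.5000-2.5981i]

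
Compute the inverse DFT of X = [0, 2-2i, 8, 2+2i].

x[n] = (1/4) Σ(k=0 to 3) X[k] · e^(2πikn/4)

Computing each x[n]:
x[0] = 3
x[1] = -1
x[2] = 1
x[3] = -3

x = [3, -1, 1, -3]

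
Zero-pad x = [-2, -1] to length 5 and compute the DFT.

Original 2-point DFT: [-3, -1]
Zero-padded 5-point DFT provides frequency interpolation.

DFT_5([x, 0, ...]) = [-3, -2.3090+0.9511i, -1.1910+0.5878i, -1.1910-0.5878i, -2.3090-0.9511i]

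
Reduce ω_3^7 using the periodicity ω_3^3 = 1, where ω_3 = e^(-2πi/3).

Since ω_3^3 = 1, powers reduce modulo 3.
7 mod 3 = 1
So ω_3^7 = ω_3^1 = e^(-2πi·1/3)

ω_3^7 = ω_3^1 = -0.5000-0.8660i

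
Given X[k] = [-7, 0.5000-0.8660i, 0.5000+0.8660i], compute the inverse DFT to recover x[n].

x[n] = (1/3) Σ(k=0 to 2) X[k] · e^(2πikn/3)

Computing each x[n]:
x[0] = -2
x[1] = -2
x[2] = -3

x = [-2, -2, -3]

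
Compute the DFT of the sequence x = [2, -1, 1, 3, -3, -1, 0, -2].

X[k] = Σ(n=0 to 7) x[n] · ω_8^(nk)
where ω_8 = e^(-2πi/8)

Computing each X[k]:
X[0] = -1
X[1] = 1.4645-4.5355i
X[2] = -2+3i
X[3] = 8.5355-2.5355i
X[4] = 1
X[5] = 8.5355+2.5355i
X[6] = -2-3i
X[7] = 1.4645+4.5355i

X = [-1, 1.4645-4.5355i, -2+3i, 8.5355-2.5355i, 1, 8.5355+2.5355i, -2-3i, 1.4645+4.5355i]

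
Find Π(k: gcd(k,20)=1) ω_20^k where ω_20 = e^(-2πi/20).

The primitive 20th roots of unity are ω_20^k for k coprime to 20: k ∈ {1, 3, 7, 9, 11, 13, 17, 19}
Their product equals the constant term of the cyclotomic polynomial Φ_20(x) up to sign.
For n ≥ 3, the product of all primitive nth roots of unity is 1. (For n=1 it is 1; for n=2 it is -1.)

1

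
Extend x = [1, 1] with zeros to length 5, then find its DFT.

Original 2-point DFT: [2, 0]
Zero-padded 5-point DFT provides frequency interpolation.

DFT_5([x, 0, ...]) = [2, 1.3090-0.9511i, 0.1910-0.5878i, 0.1910+0.5878i, 1.3090+0.9511i]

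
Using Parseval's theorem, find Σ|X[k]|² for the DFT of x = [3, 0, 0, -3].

Parseval: Σ|x[n]|² = (1/N)Σ|X[k]|², so Σ|X[k]|² = N·Σ|x[n]|² = 4·18.0000

Σ|X[k]|² = N·Σ|x[n]|² = 4·18.0000 = 72.0000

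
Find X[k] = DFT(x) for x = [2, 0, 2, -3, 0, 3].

X[k] = Σ(n=0 to 5) x[n] · ω_6^(nk)
where ω_6 = e^(-2πi/6)

Computing each X[k]:
X[0] = 4
X[1] = 5.5000+0.8660i
X[2] = -3.5000+4.3301i
X[3] = 4
X[4] = -3.5000-4.3301i
X[5] = 5.5000-0.8660i

X = [4, 5.5000+0.8660i, -3.5000+4.3301i, 4, -3.5000-4.3301i, 5.5000-0.8660i]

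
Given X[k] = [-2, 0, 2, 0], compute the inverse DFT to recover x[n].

x[n] = (1/4) Σ(k=0 to 3) X[k] · e^(2πikn/4)

Computing each x[n]:
x[0] = 0
x[1] = -1
x[2] = 0
x[3] = -1

x = [0, -1, 0, -1]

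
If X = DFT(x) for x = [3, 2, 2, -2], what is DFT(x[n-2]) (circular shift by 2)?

Time shift by 2: X_shifted[k] = ω_4^(2k) · X[k]
Shifted x = [2, -2, 3, 2]

DFT(x[n-2]) = [5, -1+4i, 5, -1-4i]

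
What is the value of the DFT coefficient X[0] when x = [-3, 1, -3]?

X[0] = Σ(n=0 to 2) x[n] · ω_3^0 = Σ x[n]
= (-3) + (1) + (-3)

X[0] = -5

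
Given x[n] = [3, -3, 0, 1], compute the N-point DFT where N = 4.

X[k] = Σ(n=0 to 3) x[n] · ω_4^(nk)
where ω_4 = e^(-2πi/4)

Computing each X[k]:
X[0] = 1
X[1] = 3+4i
X[2] = 5
X[3] = 3-4i

X = [1, 3+4i, 5, 3-4i]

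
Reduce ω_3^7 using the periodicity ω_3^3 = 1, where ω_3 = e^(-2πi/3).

Since ω_3^3 = 1, powers reduce modulo 3.
7 mod 3 = 1
So ω_3^7 = ω_3^1 = e^(-2πi·1/3)

ω_3^7 = ω_3^1 = -0.5000-0.8660i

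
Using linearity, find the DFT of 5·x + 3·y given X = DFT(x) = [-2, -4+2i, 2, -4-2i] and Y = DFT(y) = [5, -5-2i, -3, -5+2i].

By linearity: DFT(5x + 3y) = 5·DFT(x) + 3·DFT(y)
= 5·[-2, -4+2i, 2, -4-2i] + 3·[5, -5-2i, -3, -5+2i]

Computing element-wise:
Z[0] = 5·(-2) + 3·(5) = 5
Z[1] = 5·(-4+2i) + 3·(-5-2i) = -35+4i
Z[2] = 5·(2) + 3·(-3) = 1
Z[3] = 5·(-4-2i) + 3·(-5+2i) = -35-4i

DFT(5x + 3y) = 5·X + 3·Y = [5, -35+4i, 1, -35-4i]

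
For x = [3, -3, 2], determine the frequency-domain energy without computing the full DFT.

Parseval: Σ|x[n]|² = (1/N)Σ|X[k]|², so Σ|X[k]|² = N·Σ|x[n]|² = 3·22.0000

Σ|X[k]|² = N·Σ|x[n]|² = 3·22.0000 = 66.0000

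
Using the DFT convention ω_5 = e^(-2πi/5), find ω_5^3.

ω_5^3 = e^(-2πi·3/5)
= cos(-2π·3/5) + i·sin(-2π·3/5)
= cos(-6π/5) + i·sin(-6π/5)

ω_5^3 = cos(-6π/5) + i·sin(-6π/5) = -0.8090+0.5878i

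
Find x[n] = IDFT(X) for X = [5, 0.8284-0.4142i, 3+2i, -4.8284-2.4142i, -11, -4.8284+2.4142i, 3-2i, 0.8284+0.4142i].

x[n] = (1/8) Σ(k=0 to 7) X[k] · e^(2πikn/8)

Computing each x[n]:
x[0] = -1
x[1] = 3
x[2] = -2
x[3] = 2
x[4] = 1
x[5] = 0
x[6] = -1
x[7] = 3

x = [-1, 3, -2, 2, 1, 0, -1, 3]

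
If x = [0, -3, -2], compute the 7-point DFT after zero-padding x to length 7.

Original 3-point DFT: [-5, 2.5000+0.8660i, 2.5000-0.8660i]
Zero-padded 7-point DFT provides frequency interpolation.

DFT_7([x, 0, ...]) = [-5, -1.4254+4.2954i, 2.4695+2.0570i, 1.4559-0.2620i, 1.4559+0.2620i, 2.4695-2.0570i, -1.4254-4.2954i]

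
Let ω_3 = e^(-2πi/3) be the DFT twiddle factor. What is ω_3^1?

ω_3^1 = e^(-2πi·1/3)
= cos(-2π·1/3) + i·sin(-2π·1/3)
= cos(-2π/3) + i·sin(-2π/3)

ω_3^1 = cos(-2π/3) + i·sin(-2π/3) = -0.5000-0.8660i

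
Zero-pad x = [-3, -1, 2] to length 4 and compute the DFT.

Original 3-point DFT: [-2, -3.5000+2.5981i, -3.5000-2.5981i]
Zero-padded 4-point DFT provides frequency interpolation.

DFT_4([x, 0, ...]) = [-2, -5+1i, 0, -5-1i]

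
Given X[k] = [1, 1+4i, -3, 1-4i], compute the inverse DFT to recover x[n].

x[n] = (1/4) Σ(k=0 to 3) X[k] · e^(2πikn/4)

Computing each x[n]:
x[0] = 0
x[1] = -1
x[2] = -1
x[3] = 3

x = [0, -1, -1, 3]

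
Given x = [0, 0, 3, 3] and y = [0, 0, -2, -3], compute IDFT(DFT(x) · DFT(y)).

(x ⊛ y)[n] = Σ(m=0 to 3) x[m] · y[(n-m) mod 4]

Computing each output sample:
(x ⊛ y)[0] = -6
(x ⊛ y)[1] = -15
(x ⊛ y)[2] = -9
(x ⊛ y)[3] = 0

x ⊛ y = [-6, -15, -9, 0]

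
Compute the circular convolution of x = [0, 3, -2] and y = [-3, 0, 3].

(x ⊛ y)[n] = Σ(m=0 to 2) x[m] · y[(n-m) mod 3]

Computing each output sample:
(x ⊛ y)[0] = 9
(x ⊛ y)[1] = -15
(x ⊛ y)[2] = 6

x ⊛ y = [9, -15, 6]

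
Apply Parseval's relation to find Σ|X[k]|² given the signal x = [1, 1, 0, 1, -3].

Parseval: Σ|x[n]|² = (1/N)Σ|X[k]|², so Σ|X[k]|² = N·Σ|x[n]|² = 5·12.0000

Σ|X[k]|² = N·Σ|x[n]|² = 5·12.0000 = 60.0000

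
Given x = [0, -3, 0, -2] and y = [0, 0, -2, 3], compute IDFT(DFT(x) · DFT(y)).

(x ⊛ y)[n] = Σ(m=0 to 3) x[m] · y[(n-m) mod 4]

Computing each output sample:
(x ⊛ y)[0] = -9
(x ⊛ y)[1] = 4
(x ⊛ y)[2] = -6
(x ⊛ y)[3] = 6

x ⊛ y = [-9, 4, -6, 6]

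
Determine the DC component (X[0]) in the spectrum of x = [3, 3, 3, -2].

X[0] = Σ(n=0 to 3) x[n] · ω_4^0 = Σ x[n]
= (3) + (3) + (3) + (-2)

X[0] = 7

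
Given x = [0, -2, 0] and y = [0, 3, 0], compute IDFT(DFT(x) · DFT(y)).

(x ⊛ y)[n] = Σ(m=0 to 2) x[m] · y[(n-m) mod 3]

Computing each output sample:
(x ⊛ y)[0] = 0
(x ⊛ y)[1] = 0
(x ⊛ y)[2] = -6

x ⊛ y = [0, 0, -6]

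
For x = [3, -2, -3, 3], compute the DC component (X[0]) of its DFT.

X[0] = Σ(n=0 to 3) x[n] · ω_4^0 = Σ x[n]
= (3) + (-2) + (-3) + (3)

X[0] = 1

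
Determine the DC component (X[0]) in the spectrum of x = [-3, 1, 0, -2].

X[0] = Σ(n=0 to 3) x[n] · ω_4^0 = Σ x[n]
= (-3) + (1) + (0) + (-2)

X[0] = -4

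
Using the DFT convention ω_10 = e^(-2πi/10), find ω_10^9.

ω_10^9 = e^(-2πi·9/10)
= cos(-2π·9/10) + i·sin(-2π·9/10)
= cos(-18π/10) + i·sin(-18π/10)

ω_10^9 = cos(-18π/10) + i·sin(-18π/10) = 0.8090+0.5878i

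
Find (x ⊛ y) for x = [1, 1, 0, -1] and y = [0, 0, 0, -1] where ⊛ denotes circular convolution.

(x ⊛ y)[n] = Σ(m=0 to 3) x[m] · y[(n-m) mod 4]

Computing each output sample:
(x ⊛ y)[0] = -1
(x ⊛ y)[1] = 0
(x ⊛ y)[2] = 1
(x ⊛ y)[3] = -1

x ⊛ y = [-1, 0, 1, -1]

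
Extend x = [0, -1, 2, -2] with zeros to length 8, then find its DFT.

Original 4-point DFT: [-1, -2-1i, 5, -2+1i]
Zero-padded 8-point DFT provides frequency interpolation.

DFT_8([x, 0, ...]) = [-1, 0.7071+0.1213i, -2-1i, -0.7071+4.1213i, 5, -0.7071-4.1213i, -2+1i, 0.7071-0.1213i]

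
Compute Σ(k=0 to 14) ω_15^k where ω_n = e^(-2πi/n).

Sum of all nth roots of unity equals 0 for n > 1 (geometric series with r ≠ 1).

0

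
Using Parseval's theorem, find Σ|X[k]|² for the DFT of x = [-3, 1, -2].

Parseval: Σ|x[n]|² = (1/N)Σ|X[k]|², so Σ|X[k]|² = N·Σ|x[n]|² = 3·14.0000

Σ|X[k]|² = N·Σ|x[n]|² = 3·14.0000 = 42.0000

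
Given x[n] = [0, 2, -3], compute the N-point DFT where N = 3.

X[k] = Σ(n=0 to 2) x[n] · ω_3^(nk)
where ω_3 = e^(-2πi/3)

Computing each X[k]:
X[0] = -1
X[1] = 0.5000-4.3301i
X[2] = 0.5000+4.3301i

X = [-1, 0.5000-4.3301i, 0.5000+4.3301i]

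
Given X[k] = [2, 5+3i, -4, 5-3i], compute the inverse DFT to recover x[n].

x[n] = (1/4) Σ(k=0 to 3) X[k] · e^(2πikn/4)

Computing each x[n]:
x[0] = 2
x[1] = 0
x[2] = -3
x[3] = 3

x = [2, 0, -3, 3]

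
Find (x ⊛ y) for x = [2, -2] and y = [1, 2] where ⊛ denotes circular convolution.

(x ⊛ y)[n] = Σ(m=0 to 1) x[m] · y[(n-m) mod 2]

Computing each output sample:
(x ⊛ y)[0] = -2
(x ⊛ y)[1] = 2

x ⊛ y = [-2, 2]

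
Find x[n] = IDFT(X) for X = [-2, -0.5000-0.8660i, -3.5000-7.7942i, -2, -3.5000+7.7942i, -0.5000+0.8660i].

x[n] = (1/6) Σ(k=0 to 5) X[k] · e^(2πikn/6)

Computing each x[n]:
x[0] = -2
x[1] = 3
x[2] = -2
x[3] = -1
x[4] = 2
x[5] = -2

x = [-2, 3, -2, -1, 2, -2]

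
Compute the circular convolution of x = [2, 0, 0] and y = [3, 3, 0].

(x ⊛ y)[n] = Σ(m=0 to 2) x[m] · y[(n-m) mod 3]

Computing each output sample:
(x ⊛ y)[0] = 6
(x ⊛ y)[1] = 6
(x ⊛ y)[2] = 0

x ⊛ y = [6, 6, 0]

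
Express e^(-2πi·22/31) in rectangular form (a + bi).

ω_31^22 = e^(-2πi·22/31)
= cos(-2π·22/31) + i·sin(-2π·22/31)
= cos(-44π/31) + i·sin(-44π/31)

ω_31^22 = cos(-44π/31) + i·sin(-44π/31) = -0.2507+0.9681i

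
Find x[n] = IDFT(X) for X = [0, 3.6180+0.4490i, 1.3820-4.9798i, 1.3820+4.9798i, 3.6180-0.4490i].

x[n] = (1/5) Σ(k=0 to 4) X[k] · e^(2πikn/5)

Computing each x[n]:
x[0] = 2
x[1] = 1
x[2] = -3
x[3] = 1
x[4] = -1

x = [2, 1, -3, 1, -1]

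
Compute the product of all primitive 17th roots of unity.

The primitive 17th roots of unity are ω_17^k for k coprime to 17: k ∈ {1, 2, 3, 4, 5, 6, 7, 8, 9, 10, 11, 12, 13, 14, 15, 16}
Their product equals the constant term of the cyclotomic polynomial Φ_17(x) up to sign.
For n ≥ 3, the product of all primitive nth roots of unity is 1. (For n=1 it is 1; for n=2 it is -1.)

1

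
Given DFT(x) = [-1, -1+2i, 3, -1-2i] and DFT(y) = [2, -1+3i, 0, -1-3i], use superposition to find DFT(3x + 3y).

By linearity: DFT(3x + 3y) = 3·DFT(x) + 3·DFT(y)
= 3·[-1, -1+2i, 3, -1-2i] + 3·[2, -1+3i, 0, -1-3i]

Computing element-wise:
Z[0] = 3·(-1) + 3·(2) = 3
Z[1] = 3·(-1+2i) + 3·(-1+3i) = -6+15i
Z[2] = 3·(3) + 3·(0) = 9
Z[3] = 3·(-1-2i) + 3·(-1-3i) = -6-15i

DFT(3x + 3y) = 3·X + 3·Y = [3, -6+15i, 9, -6-15i]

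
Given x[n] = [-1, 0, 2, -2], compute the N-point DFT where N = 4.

X[k] = Σ(n=0 to 3) x[n] · ω_4^(nk)
where ω_4 = e^(-2πi/4)

Computing each X[k]:
X[0] = -1
X[1] = -3-2i
X[2] = 3
X[3] = -3+2i

X = [-1, -3-2i, 3, -3+2i]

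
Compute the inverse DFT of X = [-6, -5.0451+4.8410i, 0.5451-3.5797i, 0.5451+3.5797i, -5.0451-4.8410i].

x[n] = (1/5) Σ(k=0 to 4) X[k] · e^(2πikn/5)

Computing each x[n]:
x[0] = -3
x[1] = -3
x[2] = -2
x[3] = 3
x[4] = -1

x = [-3, -3, -2, 3, -1]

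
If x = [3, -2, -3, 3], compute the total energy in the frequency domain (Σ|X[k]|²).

Parseval: Σ|x[n]|² = (1/N)Σ|X[k]|², so Σ|X[k]|² = N·Σ|x[n]|² = 4·31.0000

Σ|X[k]|² = N·Σ|x[n]|² = 4·31.0000 = 124.0000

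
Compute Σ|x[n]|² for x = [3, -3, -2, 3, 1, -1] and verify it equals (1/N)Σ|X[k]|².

Time domain:
Σ|x[n]|² = |3|² + |-3|² + |-2|² + |3|² + |1|² + |-1|² = 33.0000

Frequency domain:
(1/6)Σ|X[k]|² = (1/6)(|1|² + |-1.5000+4.3301i|² + |8.5000-0.8660i|² + |3|² + |8.5000+0.8660i|² + |-1.5000-4.3301i|²) = (1/6)·198.0000 = 33.0000

Both sides agree, confirming Parseval's theorem.

Σ|x[n]|² = (1/N)Σ|X[k]|² = 33.0000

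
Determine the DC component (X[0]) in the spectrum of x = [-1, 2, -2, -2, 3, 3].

X[0] = Σ(n=0 to 5) x[n] · ω_6^0 = Σ x[n]
= (-1) + (2) + (-2) + (-2) + (3) + (3)

X[0] = 3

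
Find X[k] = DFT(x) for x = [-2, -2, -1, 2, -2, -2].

X[k] = Σ(n=0 to 5) x[n] · ω_6^(nk)
where ω_6 = e^(-2πi/6)

Computing each X[k]:
X[0] = -7
X[1] = -4.5000-0.8660i
X[2] = 3.5000+0.8660i
X[3] = -3
X[4] = 3.5000-0.8660i
X[5] = -4.5000+0.8660i

X = [-7, -4.5000-0.8660i, 3.5000+0.8660i, -3, 3.5000-0.8660i, -4.5000+0.8660i]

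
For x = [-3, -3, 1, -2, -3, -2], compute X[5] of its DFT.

X[5] = Σ(n=0 to 5) x[n] · ω_6^(5n) where ω_6 = e^(-2πi/6)
= (-3)·ω_6^0 + (-3)·ω_6^5 + (1)·ω_6^10 + (-2)·ω_6^15 + (-3)·ω_6^20 + (-2)·ω_6^25

X[5] = -2.5000+2.5981i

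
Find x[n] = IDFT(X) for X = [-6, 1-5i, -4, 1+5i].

x[n] = (1/4) Σ(k=0 to 3) X[k] · e^(2πikn/4)

Computing each x[n]:
x[0] = -2
x[1] = 2
x[2] = -3
x[3] = -3

x = [-2, 2, -3, -3]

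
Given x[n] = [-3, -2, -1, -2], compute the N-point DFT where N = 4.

X[k] = Σ(n=0 to 3) x[n] · ω_4^(nk)
where ω_4 = e^(-2πi/4)

Computing each X[k]:
X[0] = -8
X[1] = -2
X[2] = 0
X[3] = -2

X = [-8, -2, 0, -2]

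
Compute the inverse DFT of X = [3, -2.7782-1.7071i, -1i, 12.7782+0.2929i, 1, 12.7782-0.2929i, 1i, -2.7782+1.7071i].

x[n] = (1/8) Σ(k=0 to 7) X[k] · e^(2πikn/8)

Computing each x[n]:
x[0] = 3
x[1] = -2
x[2] = 1
x[3] = 3
x[4] = -2
x[5] = 3
x[6] = 0
x[7] = -3

x = [3, -2, 1, 3, -2, 3, 0, -3]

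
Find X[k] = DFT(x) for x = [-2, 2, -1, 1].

X[k] = Σ(n=0 to 3) x[n] · ω_4^(nk)
where ω_4 = e^(-2πi/4)

Computing each X[k]:
X[0] = 0
X[1] = -1-1i
X[2] = -6
X[3] = -1+1i

X = [0, -1-1i, -6, -1+1i]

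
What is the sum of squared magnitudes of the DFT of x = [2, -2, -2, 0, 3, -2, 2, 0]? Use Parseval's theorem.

Parseval: Σ|x[n]|² = (1/N)Σ|X[k]|², so Σ|X[k]|² = N·Σ|x[n]|² = 8·29.0000

Σ|X[k]|² = N·Σ|x[n]|² = 8·29.0000 = 232.0000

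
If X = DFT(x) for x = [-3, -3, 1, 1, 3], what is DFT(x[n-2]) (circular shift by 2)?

Time shift by 2: X_shifted[k] = ω_5^(2k) · X[k]
Shifted x = [1, 3, -3, -3, 1]

DFT(x[n-2]) = [-1, 7.0902-1.9021i, -4.0902-1.1756i, -4.0902+1.1756i, 7.0902+1.9021i]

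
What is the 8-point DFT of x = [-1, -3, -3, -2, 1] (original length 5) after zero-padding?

Original 5-point DFT: [-8, 2.4271+4.3920i, -0.9271+1.4001i, -0.9271-1.4001i, 2.4271-4.3920i]
Zero-padded 8-point DFT provides frequency interpolation.

DFT_8([x, 0, ...]) = [-8, -2.7071+6.5355i, 3+1i, -1.2929+0.5355i, 2, -1.2929-0.5355i, 3-1i, -2.7071-6.5355i]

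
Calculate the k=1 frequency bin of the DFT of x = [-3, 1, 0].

X[1] = Σ(n=0 to 2) x[n] · ω_3^(1n) where ω_3 = e^(-2πi/3)
= (-3)·ω_3^0 + (1)·ω_3^1 + (0)·ω_3^2

X[1] = -3.5000-0.8660i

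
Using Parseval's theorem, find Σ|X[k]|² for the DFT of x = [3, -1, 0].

Parseval: Σ|x[n]|² = (1/N)Σ|X[k]|², so Σ|X[k]|² = N·Σ|x[n]|² = 3·10.0000

Σ|X[k]|² = N·Σ|x[n]|² = 3·10.0000 = 30.0000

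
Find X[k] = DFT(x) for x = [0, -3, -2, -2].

X[k] = Σ(n=0 to 3) x[n] · ω_4^(nk)
where ω_4 = e^(-2πi/4)

Computing each X[k]:
X[0] = -7
X[1] = 2+1i
X[2] = 3
X[3] = 2-1i

X = [-7, 2+1i, 3, 2-1i]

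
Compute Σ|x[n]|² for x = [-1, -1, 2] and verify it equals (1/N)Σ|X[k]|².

Time domain:
Σ|x[n]|² = |-1|² + |-1|² + |2|² = 6.0000

Frequency domain:
(1/3)Σ|X[k]|² = (1/3)(|0|² + |-1.5000+2.5981i|² + |-1.5000-2.5981i|²) = (1/3)·18.0000 = 6.0000

Both sides agree, confirming Parseval's theorem.

Σ|x[n]|² = (1/N)Σ|X[k]|² = 6.0000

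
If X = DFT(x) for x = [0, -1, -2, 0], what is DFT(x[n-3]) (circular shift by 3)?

Time shift by 3: X_shifted[k] = ω_4^(3k) · X[k]
Shifted x = [-1, -2, 0, 0]

DFT(x[n-3]) = [-3, -1+2i, 1, -1-2i]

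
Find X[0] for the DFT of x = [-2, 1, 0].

X[0] = Σ(n=0 to 2) x[n] · ω_3^0 = Σ x[n]
= (-2) + (1) + (0)

X[0] = -1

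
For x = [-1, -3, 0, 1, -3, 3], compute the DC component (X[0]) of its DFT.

X[0] = Σ(n=0 to 5) x[n] · ω_6^0 = Σ x[n]
= (-1) + (-3) + (0) + (1) + (-3) + (3)

X[0] = -3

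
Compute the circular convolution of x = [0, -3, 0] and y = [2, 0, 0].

(x ⊛ y)[n] = Σ(m=0 to 2) x[m] · y[(n-m) mod 3]

Computing each output sample:
(x ⊛ y)[0] = 0
(x ⊛ y)[1] = -6
(x ⊛ y)[2] = 0

x ⊛ y = [0, -6, 0]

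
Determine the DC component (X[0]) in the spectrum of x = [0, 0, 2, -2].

X[0] = Σ(n=0 to 3) x[n] · ω_4^0 = Σ x[n]
= (0) + (0) + (2) + (-2)

X[0] = 0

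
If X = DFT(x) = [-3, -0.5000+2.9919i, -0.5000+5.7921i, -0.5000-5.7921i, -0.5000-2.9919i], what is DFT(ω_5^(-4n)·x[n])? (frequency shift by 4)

Modulation property: DFT(ω_5^(-4n)·x[n]) = X[(k-4) mod 5], so circularly shift X by 4 positions.

X[k-4] = [-0.5000+2.9919i, -0.5000+5.7921i, -0.5000-5.7921i, -0.5000-2.9919i, -3]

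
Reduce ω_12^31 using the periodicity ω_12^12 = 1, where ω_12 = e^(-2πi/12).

Since ω_12^12 = 1, powers reduce modulo 12.
31 mod 12 = 7
So ω_12^31 = ω_12^7 = e^(-2πi·7/12)

ω_12^31 = ω_12^7 = -0.8660+0.5000i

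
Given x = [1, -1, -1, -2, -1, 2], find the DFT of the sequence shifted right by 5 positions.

Time shift by 5: X_shifted[k] = ω_6^(5k) · X[k]
Shifted x = [-1, -1, -2, -1, 2, 1]

DFT(x[n-5]) = [-2, 5.1962i, -2.0000-1.7321i, 0, -2.0000+1.7321i, -5.1962i]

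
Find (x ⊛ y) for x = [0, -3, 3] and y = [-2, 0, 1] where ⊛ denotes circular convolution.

(x ⊛ y)[n] = Σ(m=0 to 2) x[m] · y[(n-m) mod 3]

Computing each output sample:
(x ⊛ y)[0] = -3
(x ⊛ y)[1] = 9
(x ⊛ y)[2] = -6

x ⊛ y = [-3, 9, -6]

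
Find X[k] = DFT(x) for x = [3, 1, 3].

X[k] = Σ(n=0 to 2) x[n] · ω_3^(nk)
where ω_3 = e^(-2πi/3)

Computing each X[k]:
X[0] = 7
X[1] = 1.0000+1.7321i
X[2] = 1.0000-1.7321i

X = [7, 1.0000+1.7321i, 1.0000-1.7321i]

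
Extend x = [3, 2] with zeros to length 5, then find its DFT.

Original 2-point DFT: [5, 1]
Zero-padded 5-point DFT provides frequency interpolation.

DFT_5([x, 0, ...]) = [5, 3.6180-1.9021i, 1.3820-1.1756i, 1.3820+1.1756i, 3.6180+1.9021i]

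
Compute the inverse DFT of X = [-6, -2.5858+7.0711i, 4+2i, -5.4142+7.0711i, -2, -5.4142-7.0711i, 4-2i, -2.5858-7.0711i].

x[n] = (1/8) Σ(k=0 to 7) X[k] · e^(2πikn/8)

Computing each x[n]:
x[0] = -2
x[1] = -3
x[2] = -2
x[3] = -3
x[4] = 2
x[5] = 1
x[6] = -2
x[7] = 3

x = [-2, -3, -2, -3, 2, 1, -2, 3]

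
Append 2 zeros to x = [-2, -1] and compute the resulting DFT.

Original 2-point DFT: [-3, -1]
Zero-padded 4-point DFT provides frequency interpolation.

DFT_4([x, 0, ...]) = [-3, -2+1i, -1, -2-1i]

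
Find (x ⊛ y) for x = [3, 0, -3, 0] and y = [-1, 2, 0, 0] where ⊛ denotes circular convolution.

(x ⊛ y)[n] = Σ(m=0 to 3) x[m] · y[(n-m) mod 4]

Computing each output sample:
(x ⊛ y)[0] = -3
(x ⊛ y)[1] = 6
(x ⊛ y)[2] = 3
(x ⊛ y)[3] = -6

x ⊛ y = [-3, 6, 3, -6]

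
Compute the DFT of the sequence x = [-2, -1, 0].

X[k] = Σ(n=0 to 2) x[n] · ω_3^(nk)
where ω_3 = e^(-2πi/3)

Computing each X[k]:
X[0] = -3
X[1] = -1.5000+0.8660i
X[2] = -1.5000-0.8660i

X = [-3, -1.5000+0.8660i, -1.5000-0.8660i]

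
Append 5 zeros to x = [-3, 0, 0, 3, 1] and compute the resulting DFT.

Original 5-point DFT: [1, -5.1180+2.7144i, -2.8820-2.2654i, -2.8820+2.2654i, -5.1180-2.7144i]
Zero-padded 10-point DFT provides frequency interpolation.

DFT_10([x, 0, ...]) = [1, -4.7361-3.4410i, -5.1180+2.7144i, -0.2639+0.8123i, -2.8820-2.2654i, -5, -2.8820+2.2654i, -0.2639-0.8123i, -5.1180-2.7144i, -4.7361+3.4410i]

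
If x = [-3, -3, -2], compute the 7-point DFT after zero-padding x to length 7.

Original 3-point DFT: [-8, -0.5000+0.8660i, -0.5000-0.8660i]
Zero-padded 7-point DFT provides frequency interpolation.

DFT_7([x, 0, ...]) = [-8, -4.4254+4.2954i, -0.5305+2.0570i, -1.5441-0.2620i, -1.5441+0.2620i, -0.5305-2.0570i, -4.4254-4.2954i]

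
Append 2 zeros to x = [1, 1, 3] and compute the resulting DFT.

Original 3-point DFT: [5, -1.0000+1.7321i, -1.0000-1.7321i]
Zero-padded 5-point DFT provides frequency interpolation.

DFT_5([x, 0, ...]) = [5, -1.1180-2.7144i, 1.1180+2.2654i, 1.1180-2.2654i, -1.1180+2.7144i]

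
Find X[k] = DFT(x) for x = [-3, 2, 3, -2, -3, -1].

X[k] = Σ(n=0 to 5) x[n] · ω_6^(nk)
where ω_6 = e^(-2πi/6)

Computing each X[k]:
X[0] = -4
X[1] = -0.5000-7.7942i
X[2] = -5.5000+2.5981i
X[3] = -2
X[4] = -5.5000-2.5981i
X[5] = -0.5000+7.7942i

X = [-4, -0.5000-7.7942i, -5.5000+2.5981i, -2, -5.5000-2.5981i, -0.5000+7.7942i]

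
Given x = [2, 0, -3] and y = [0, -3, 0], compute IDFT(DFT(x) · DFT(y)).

(x ⊛ y)[n] = Σ(m=0 to 2) x[m] · y[(n-m) mod 3]

Computing each output sample:
(x ⊛ y)[0] = 9
(x ⊛ y)[1] = -6
(x ⊛ y)[2] = 0

x ⊛ y = [9, -6, 0]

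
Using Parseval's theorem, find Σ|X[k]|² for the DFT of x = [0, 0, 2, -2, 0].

Parseval: Σ|x[n]|² = (1/N)Σ|X[k]|², so Σ|X[k]|² = N·Σ|x[n]|² = 5·8.0000

Σ|X[k]|² = N·Σ|x[n]|² = 5·8.0000 = 40.0000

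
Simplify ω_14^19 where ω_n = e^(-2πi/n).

Since ω_14^14 = 1, powers reduce modulo 14.
19 mod 14 = 5
So ω_14^19 = ω_14^5 = e^(-2πi·5/14)

ω_14^19 = ω_14^5 = -0.6235-0.7818i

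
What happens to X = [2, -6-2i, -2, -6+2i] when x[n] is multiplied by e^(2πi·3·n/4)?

Modulation property: DFT(ω_4^(-3n)·x[n]) = X[(k-3) mod 4], so circularly shift X by 3 positions.

X[k-3] = [-6-2i, -2, -6+2i, 2]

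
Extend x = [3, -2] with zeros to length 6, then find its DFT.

Original 2-point DFT: [1, 5]
Zero-padded 6-point DFT provides frequency interpolation.

DFT_6([x, 0, ...]) = [1, 2.0000+1.7321i, 4.0000+1.7321i, 5, 4.0000-1.7321i, 2.0000-1.7321i]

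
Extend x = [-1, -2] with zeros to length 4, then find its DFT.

Original 2-point DFT: [-3, 1]
Zero-padded 4-point DFT provides frequency interpolation.

DFT_4([x, 0, ...]) = [-3, -1+2i, 1, -1-2i]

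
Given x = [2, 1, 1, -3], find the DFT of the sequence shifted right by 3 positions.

Time shift by 3: X_shifted[k] = ω_4^(3k) · X[k]
Shifted x = [1, 1, -3, 2]

DFT(x[n-3]) = [1, 4+1i, -5, 4-1i]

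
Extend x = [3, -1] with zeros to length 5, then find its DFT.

Original 2-point DFT: [2, 4]
Zero-padded 5-point DFT provides frequency interpolation.

DFT_5([x, 0, ...]) = [2, 2.6910+0.9511i, 3.8090+0.5878i, 3.8090-0.5878i, 2.6910-0.9511i]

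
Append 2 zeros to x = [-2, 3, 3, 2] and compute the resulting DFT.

Original 4-point DFT: [6, -5-1i, -4, -5+1i]
Zero-padded 6-point DFT provides frequency interpolation.

DFT_6([x, 0, ...]) = [6, -4.0000-5.1962i, -3, -4, -3, -4.0000+5.1962i]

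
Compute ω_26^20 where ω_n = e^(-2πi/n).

ω_26^20 = e^(-2πi·20/26)
= cos(-2π·20/26) + i·sin(-2π·20/26)
= cos(-40π/26) + i·sin(-40π/26)

ω_26^20 = cos(-40π/26) + i·sin(-40π/26) = 0.1205+0.9927i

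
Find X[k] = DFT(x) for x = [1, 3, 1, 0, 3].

X[k] = Σ(n=0 to 4) x[n] · ω_5^(nk)
where ω_5 = e^(-2πi/5)

Computing each X[k]:
X[0] = 8
X[1] = 2.0451-0.5878i
X[2] = -3.5451+0.9511i
X[3] = -3.5451-0.9511i
X[4] = 2.0451+0.5878i

X = [8, 2.0451-0.5878i, -3.5451+0.9511i, -3.5451-0.9511i, 2.0451+0.5878i]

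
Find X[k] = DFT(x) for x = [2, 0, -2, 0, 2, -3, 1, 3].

X[k] = Σ(n=0 to 7) x[n] · ω_8^(nk)
where ω_8 = e^(-2πi/8)

Computing each X[k]:
X[0] = 3
X[1] = 4.2426+3.0000i
X[2] = 5+6i
X[3] = -4.2426-3.0000i
X[4] = 3
X[5] = -4.2426+3.0000i
X[6] = 5-6i
X[7] = 4.2426-3.0000i

X = [3, 4.2426+3.0000i, 5+6i, -4.2426-3.0000i, 3, -4.2426+3.0000i, 5-6i, 4.2426-3.0000i]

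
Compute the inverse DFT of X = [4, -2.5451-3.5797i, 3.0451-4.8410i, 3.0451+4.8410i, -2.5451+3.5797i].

x[n] = (1/5) Σ(k=0 to 4) X[k] · e^(2πikn/5)

Computing each x[n]:
x[0] = 1
x[1] = 2
x[2] = 1
x[3] = 3
x[4] = -3

x = [1, 2, 1, 3, -3]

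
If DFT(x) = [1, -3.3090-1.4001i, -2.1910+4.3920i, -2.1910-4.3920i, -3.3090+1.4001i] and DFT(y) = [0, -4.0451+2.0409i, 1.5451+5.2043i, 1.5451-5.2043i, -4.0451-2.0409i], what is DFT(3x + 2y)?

By linearity: DFT(3x + 2y) = 3·DFT(x) + 2·DFT(y)
= 3·[1, -3.3090-1.4001i, -2.1910+4.3920i, -2.1910-4.3920i, -3.3090+1.4001i] + 2·[0, -4.0451+2.0409i, 1.5451+5.2043i, 1.5451-5.2043i, -4.0451-2.0409i]

Computing element-wise:
Z[0] = 3·(1) + 2·(0) = 3
Z[1] = 3·(-3.3090-1.4001i) + 2·(-4.0451+2.0409i) = -18.0172-0.1185i
Z[2] = 3·(-2.1910+4.3920i) + 2·(1.5451+5.2043i) = -3.4828+23.5846i
Z[3] = 3·(-2.1910-4.3920i) + 2·(1.5451-5.2043i) = -3.4828-23.5846i
Z[4] = 3·(-3.3090+1.4001i) + 2·(-4.0451-2.0409i) = -18.0172+0.1185i

DFT(3x + 2y) = 3·X + 2·Y = [3, -18.0172-0.1185i, -3.4828+23.5846i, -3.4828-23.5846i, -18.0172+0.1185i]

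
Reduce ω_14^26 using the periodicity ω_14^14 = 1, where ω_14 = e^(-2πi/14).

Since ω_14^14 = 1, powers reduce modulo 14.
26 mod 14 = 12
So ω_14^26 = ω_14^12 = e^(-2πi·12/14)

ω_14^26 = ω_14^12 = 0.6235+0.7818i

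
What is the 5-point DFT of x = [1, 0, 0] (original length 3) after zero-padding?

Original 3-point DFT: [1, 1, 1]
Zero-padded 5-point DFT provides frequency interpolation.

DFT_5([x, 0, ...]) = [1, 1, 1, 1, 1]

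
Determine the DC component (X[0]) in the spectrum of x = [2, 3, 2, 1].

X[0] = Σ(n=0 to 3) x[n] · ω_4^0 = Σ x[n]
= (2) + (3) + (2) + (1)

X[0] = 8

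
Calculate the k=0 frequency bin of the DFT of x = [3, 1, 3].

X[0] = Σ(n=0 to 2) x[n] · ω_3^0 = Σ x[n]
= (3) + (1) + (3)

X[0] = 7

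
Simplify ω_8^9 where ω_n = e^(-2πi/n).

Since ω_8^8 = 1, powers reduce modulo 8.
9 mod 8 = 1
So ω_8^9 = ω_8^1 = e^(-2πi·1/8)

ω_8^9 = ω_8^1 = 0.7071-0.7071i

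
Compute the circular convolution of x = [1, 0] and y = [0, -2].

(x ⊛ y)[n] = Σ(m=0 to 1) x[m] · y[(n-m) mod 2]

Computing each output sample:
(x ⊛ y)[0] = 0
(x ⊛ y)[1] = -2

x ⊛ y = [0, -2]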